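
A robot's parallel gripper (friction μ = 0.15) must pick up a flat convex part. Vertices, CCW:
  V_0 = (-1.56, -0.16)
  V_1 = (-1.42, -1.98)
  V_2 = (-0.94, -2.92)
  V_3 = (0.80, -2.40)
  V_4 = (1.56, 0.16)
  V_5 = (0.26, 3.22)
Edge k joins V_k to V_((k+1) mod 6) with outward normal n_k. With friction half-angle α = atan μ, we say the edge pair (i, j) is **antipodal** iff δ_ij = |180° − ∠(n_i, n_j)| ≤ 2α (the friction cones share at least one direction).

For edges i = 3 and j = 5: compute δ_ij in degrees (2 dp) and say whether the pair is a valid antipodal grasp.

δ = 11.77°, valid

α = atan 0.15 = 8.53°;  2α = 17.06°
edge 3: e_3 = (+0.76, +2.56);  n_3 = (+0.9586, -0.2846)
edge 5: e_5 = (-1.82, -3.38);  n_5 = (-0.8805, +0.4741)
∠(n_3, n_5) = 168.23°
δ = |180° − 168.23°| = 11.77°
11.77° ≤ 2α = 17.06°  →  valid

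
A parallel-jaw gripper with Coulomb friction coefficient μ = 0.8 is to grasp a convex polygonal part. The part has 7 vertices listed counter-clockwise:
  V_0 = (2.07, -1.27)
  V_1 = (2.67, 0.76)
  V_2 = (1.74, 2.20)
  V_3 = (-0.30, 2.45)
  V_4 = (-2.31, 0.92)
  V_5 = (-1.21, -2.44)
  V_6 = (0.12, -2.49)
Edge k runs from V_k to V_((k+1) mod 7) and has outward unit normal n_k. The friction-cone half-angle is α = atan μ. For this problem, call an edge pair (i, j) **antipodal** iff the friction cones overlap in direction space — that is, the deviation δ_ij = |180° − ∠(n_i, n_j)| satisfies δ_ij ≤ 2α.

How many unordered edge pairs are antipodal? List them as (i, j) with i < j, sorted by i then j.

α = atan 0.8 = 38.66°;  2α = 77.32°
n_0 = (+0.9590, -0.2834)
n_1 = (+0.8400, +0.5425)
n_2 = (+0.1216, +0.9926)
n_3 = (-0.6057, +0.7957)
n_4 = (-0.9504, -0.3111)
n_5 = (-0.0376, -0.9993)
n_6 = (+0.5304, -0.8478)
  (0,1): δ = 130.68°  ·
  (0,2): δ = 80.52°  ·
  (0,3): δ = 36.26°  ✓
  (0,4): δ = 34.59°  ✓
  (0,5): δ = 104.31°  ·
  (0,6): δ = 138.50°  ·
  (1,2): δ = 129.84°  ·
  (1,3): δ = 85.58°  ·
  (1,4): δ = 14.73°  ✓
  (1,5): δ = 54.99°  ✓
  (1,6): δ = 89.18°  ·
  (2,3): δ = 135.74°  ·
  (2,4): δ = 64.89°  ✓
  (2,5): δ = 4.83°  ✓
  (2,6): δ = 39.02°  ✓
  (3,4): δ = 109.15°  ·
  (3,5): δ = 39.43°  ✓
  (3,6): δ = 5.25°  ✓
  (4,5): δ = 110.28°  ·
  (4,6): δ = 76.10°  ✓
  (5,6): δ = 145.82°  ·
antipodal pairs: 10

count = 10; pairs: (0,3), (0,4), (1,4), (1,5), (2,4), (2,5), (2,6), (3,5), (3,6), (4,6)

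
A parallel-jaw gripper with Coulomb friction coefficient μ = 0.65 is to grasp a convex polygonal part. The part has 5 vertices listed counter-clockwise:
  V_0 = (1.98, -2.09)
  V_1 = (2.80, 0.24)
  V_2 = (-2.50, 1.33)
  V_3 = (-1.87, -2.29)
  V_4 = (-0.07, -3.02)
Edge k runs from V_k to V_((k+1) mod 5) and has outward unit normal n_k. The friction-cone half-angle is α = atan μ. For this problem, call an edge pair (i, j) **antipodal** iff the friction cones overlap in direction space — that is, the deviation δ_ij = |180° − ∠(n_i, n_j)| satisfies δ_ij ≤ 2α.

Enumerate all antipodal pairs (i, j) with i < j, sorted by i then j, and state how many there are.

α = atan 0.65 = 33.02°;  2α = 66.05°
n_0 = (+0.9433, -0.3320)
n_1 = (+0.2014, +0.9795)
n_2 = (-0.9852, -0.1715)
n_3 = (-0.3758, -0.9267)
n_4 = (+0.4131, -0.9107)
  (0,1): δ = 82.23°  ·
  (0,2): δ = 29.26°  ✓
  (0,3): δ = 87.31°  ·
  (0,4): δ = 133.79°  ·
  (1,2): δ = 68.51°  ·
  (1,3): δ = 10.45°  ✓
  (1,4): δ = 36.02°  ✓
  (2,3): δ = 121.95°  ·
  (2,4): δ = 75.47°  ·
  (3,4): δ = 133.52°  ·
antipodal pairs: 3

count = 3; pairs: (0,2), (1,3), (1,4)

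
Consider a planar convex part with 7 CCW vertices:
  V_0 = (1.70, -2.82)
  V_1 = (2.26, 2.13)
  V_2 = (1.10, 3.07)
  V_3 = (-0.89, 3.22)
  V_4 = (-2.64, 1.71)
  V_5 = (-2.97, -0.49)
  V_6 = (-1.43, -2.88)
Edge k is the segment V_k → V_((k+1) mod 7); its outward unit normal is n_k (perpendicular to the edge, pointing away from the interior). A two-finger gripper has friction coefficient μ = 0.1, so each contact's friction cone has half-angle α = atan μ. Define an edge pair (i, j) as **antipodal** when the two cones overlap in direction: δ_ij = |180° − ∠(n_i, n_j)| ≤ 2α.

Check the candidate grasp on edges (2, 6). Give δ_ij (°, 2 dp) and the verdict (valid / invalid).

δ = 5.41°, valid

α = atan 0.1 = 5.71°;  2α = 11.42°
edge 2: e_2 = (-1.99, +0.15);  n_2 = (+0.0752, +0.9972)
edge 6: e_6 = (+3.13, +0.06);  n_6 = (+0.0192, -0.9998)
∠(n_2, n_6) = 174.59°
δ = |180° − 174.59°| = 5.41°
5.41° ≤ 2α = 11.42°  →  valid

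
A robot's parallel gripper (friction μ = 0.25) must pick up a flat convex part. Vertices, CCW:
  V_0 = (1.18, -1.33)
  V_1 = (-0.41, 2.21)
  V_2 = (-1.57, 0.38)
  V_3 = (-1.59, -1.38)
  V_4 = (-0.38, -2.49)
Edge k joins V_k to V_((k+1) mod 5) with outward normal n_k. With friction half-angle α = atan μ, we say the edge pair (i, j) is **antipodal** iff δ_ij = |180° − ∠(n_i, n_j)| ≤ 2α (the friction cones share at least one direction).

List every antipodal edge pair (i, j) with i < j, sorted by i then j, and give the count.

count = 3; pairs: (0,2), (0,3), (1,4)

α = atan 0.25 = 14.04°;  2α = 28.07°
n_0 = (+0.9122, +0.4097)
n_1 = (-0.8446, +0.5354)
n_2 = (-0.9999, +0.0114)
n_3 = (-0.6760, -0.7369)
n_4 = (+0.5967, -0.8025)
  (0,1): δ = 56.56°  ·
  (0,2): δ = 24.84°  ✓
  (0,3): δ = 23.28°  ✓
  (0,4): δ = 102.45°  ·
  (1,2): δ = 148.28°  ·
  (1,3): δ = 100.16°  ·
  (1,4): δ = 21.00°  ✓
  (2,3): δ = 131.88°  ·
  (2,4): δ = 52.71°  ·
  (3,4): δ = 100.83°  ·
antipodal pairs: 3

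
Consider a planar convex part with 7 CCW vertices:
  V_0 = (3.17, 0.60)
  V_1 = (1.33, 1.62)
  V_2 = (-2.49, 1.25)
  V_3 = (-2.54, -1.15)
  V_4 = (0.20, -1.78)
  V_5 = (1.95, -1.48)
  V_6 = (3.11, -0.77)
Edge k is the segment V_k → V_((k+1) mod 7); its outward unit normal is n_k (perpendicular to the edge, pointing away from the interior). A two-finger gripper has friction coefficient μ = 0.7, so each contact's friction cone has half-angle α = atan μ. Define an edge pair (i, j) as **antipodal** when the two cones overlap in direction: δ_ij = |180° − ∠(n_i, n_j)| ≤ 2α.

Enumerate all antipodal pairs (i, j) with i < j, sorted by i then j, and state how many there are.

α = atan 0.7 = 34.99°;  2α = 69.98°
n_0 = (+0.4848, +0.8746)
n_1 = (-0.0964, +0.9953)
n_2 = (-0.9998, +0.0208)
n_3 = (-0.2241, -0.9746)
n_4 = (+0.1690, -0.9856)
n_5 = (+0.5220, -0.8529)
n_6 = (+0.9990, -0.0438)
  (0,1): δ = 145.47°  ·
  (0,2): δ = 62.19°  ✓
  (0,3): δ = 16.05°  ✓
  (0,4): δ = 38.73°  ✓
  (0,5): δ = 60.47°  ✓
  (0,6): δ = 116.49°  ·
  (1,2): δ = 96.73°  ·
  (1,3): δ = 18.48°  ✓
  (1,4): δ = 4.20°  ✓
  (1,5): δ = 25.94°  ✓
  (1,6): δ = 81.96°  ·
  (2,3): δ = 101.76°  ·
  (2,4): δ = 79.08°  ·
  (2,5): δ = 57.34°  ✓
  (2,6): δ = 1.31°  ✓
  (3,4): δ = 157.32°  ·
  (3,5): δ = 135.58°  ·
  (3,6): δ = 79.56°  ·
  (4,5): δ = 158.26°  ·
  (4,6): δ = 102.24°  ·
  (5,6): δ = 123.98°  ·
antipodal pairs: 9

count = 9; pairs: (0,2), (0,3), (0,4), (0,5), (1,3), (1,4), (1,5), (2,5), (2,6)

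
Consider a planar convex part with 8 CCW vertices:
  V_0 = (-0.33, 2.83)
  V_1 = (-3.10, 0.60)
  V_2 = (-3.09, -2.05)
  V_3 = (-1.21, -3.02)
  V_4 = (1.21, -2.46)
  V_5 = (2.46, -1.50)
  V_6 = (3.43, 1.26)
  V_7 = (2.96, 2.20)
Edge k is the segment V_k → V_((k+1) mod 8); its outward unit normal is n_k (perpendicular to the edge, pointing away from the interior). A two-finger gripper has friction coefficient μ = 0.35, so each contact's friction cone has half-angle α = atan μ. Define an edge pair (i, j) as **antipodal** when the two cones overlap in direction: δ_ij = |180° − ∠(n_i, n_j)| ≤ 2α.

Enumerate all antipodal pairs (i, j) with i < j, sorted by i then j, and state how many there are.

α = atan 0.35 = 19.29°;  2α = 38.58°
n_0 = (-0.6271, +0.7789)
n_1 = (-1.0000, -0.0038)
n_2 = (-0.4585, -0.8887)
n_3 = (+0.2254, -0.9743)
n_4 = (+0.6091, -0.7931)
n_5 = (+0.9434, -0.3316)
n_6 = (+0.8944, +0.4472)
n_7 = (+0.1881, +0.9822)
  (0,1): δ = 128.62°  ·
  (0,2): δ = 66.13°  ·
  (0,3): δ = 25.81°  ✓
  (0,4): δ = 1.31°  ✓
  (0,5): δ = 31.80°  ✓
  (0,6): δ = 77.73°  ·
  (0,7): δ = 130.32°  ·
  (1,2): δ = 117.51°  ·
  (1,3): δ = 77.19°  ·
  (1,4): δ = 52.69°  ·
  (1,5): δ = 19.58°  ✓
  (1,6): δ = 26.35°  ✓
  (1,7): δ = 78.94°  ·
  (2,3): δ = 139.68°  ·
  (2,4): δ = 115.18°  ·
  (2,5): δ = 82.07°  ·
  (2,6): δ = 36.14°  ✓
  (2,7): δ = 16.45°  ✓
  (3,4): δ = 155.50°  ·
  (3,5): δ = 122.39°  ·
  (3,6): δ = 76.46°  ·
  (3,7): δ = 23.87°  ✓
  (4,5): δ = 146.89°  ·
  (4,6): δ = 100.96°  ·
  (4,7): δ = 48.36°  ·
  (5,6): δ = 134.07°  ·
  (5,7): δ = 81.48°  ·
  (6,7): δ = 127.41°  ·
antipodal pairs: 8

count = 8; pairs: (0,3), (0,4), (0,5), (1,5), (1,6), (2,6), (2,7), (3,7)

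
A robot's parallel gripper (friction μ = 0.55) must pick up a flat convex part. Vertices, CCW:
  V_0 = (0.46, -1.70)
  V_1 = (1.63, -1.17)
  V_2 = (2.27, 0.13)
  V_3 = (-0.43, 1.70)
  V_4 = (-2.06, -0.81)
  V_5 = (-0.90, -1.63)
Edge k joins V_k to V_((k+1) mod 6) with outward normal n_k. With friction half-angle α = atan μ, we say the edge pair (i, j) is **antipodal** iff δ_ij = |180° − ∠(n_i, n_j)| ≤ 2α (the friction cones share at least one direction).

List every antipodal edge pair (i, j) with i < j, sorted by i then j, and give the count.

count = 5; pairs: (0,2), (0,3), (1,3), (2,4), (2,5)

α = atan 0.55 = 28.81°;  2α = 57.62°
n_0 = (+0.4126, -0.9109)
n_1 = (+0.8972, -0.4417)
n_2 = (+0.5027, +0.8645)
n_3 = (-0.8387, +0.5446)
n_4 = (-0.5772, -0.8166)
n_5 = (-0.0514, -0.9987)
  (0,1): δ = 140.58°  ·
  (0,2): δ = 54.55°  ✓
  (0,3): δ = 32.63°  ✓
  (0,4): δ = 120.37°  ·
  (0,5): δ = 152.68°  ·
  (1,2): δ = 93.97°  ·
  (1,3): δ = 6.79°  ✓
  (1,4): δ = 80.96°  ·
  (1,5): δ = 113.26°  ·
  (2,3): δ = 92.82°  ·
  (2,4): δ = 5.08°  ✓
  (2,5): δ = 27.23°  ✓
  (3,4): δ = 92.26°  ·
  (3,5): δ = 59.95°  ·
  (4,5): δ = 147.69°  ·
antipodal pairs: 5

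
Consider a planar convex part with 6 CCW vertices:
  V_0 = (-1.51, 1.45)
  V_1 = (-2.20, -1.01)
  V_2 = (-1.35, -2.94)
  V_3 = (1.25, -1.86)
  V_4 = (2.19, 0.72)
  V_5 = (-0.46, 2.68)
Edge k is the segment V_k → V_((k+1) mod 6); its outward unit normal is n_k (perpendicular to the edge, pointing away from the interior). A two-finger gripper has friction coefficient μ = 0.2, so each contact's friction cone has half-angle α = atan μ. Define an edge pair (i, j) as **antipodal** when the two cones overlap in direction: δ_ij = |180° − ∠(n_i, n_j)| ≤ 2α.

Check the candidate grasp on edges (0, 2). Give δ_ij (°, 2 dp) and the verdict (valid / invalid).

δ = 51.77°, invalid

α = atan 0.2 = 11.31°;  2α = 22.62°
edge 0: e_0 = (-0.69, -2.46);  n_0 = (-0.9628, +0.2701)
edge 2: e_2 = (+2.60, +1.08);  n_2 = (+0.3836, -0.9235)
∠(n_0, n_2) = 128.23°
δ = |180° − 128.23°| = 51.77°
51.77° > 2α = 22.62°  →  invalid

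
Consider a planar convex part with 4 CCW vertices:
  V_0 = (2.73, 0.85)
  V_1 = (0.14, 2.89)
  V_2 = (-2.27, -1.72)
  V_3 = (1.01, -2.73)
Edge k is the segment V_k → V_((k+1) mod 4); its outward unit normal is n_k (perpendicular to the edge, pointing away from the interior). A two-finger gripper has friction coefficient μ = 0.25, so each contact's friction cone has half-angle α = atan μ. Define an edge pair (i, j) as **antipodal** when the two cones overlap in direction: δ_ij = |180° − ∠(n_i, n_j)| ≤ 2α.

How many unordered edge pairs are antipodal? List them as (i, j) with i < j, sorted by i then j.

count = 2; pairs: (0,2), (1,3)

α = atan 0.25 = 14.04°;  2α = 28.07°
n_0 = (+0.6188, +0.7856)
n_1 = (-0.8862, +0.4633)
n_2 = (-0.2943, -0.9557)
n_3 = (+0.9014, -0.4331)
  (0,1): δ = 79.37°  ·
  (0,2): δ = 21.11°  ✓
  (0,3): δ = 102.56°  ·
  (1,2): δ = 79.52°  ·
  (1,3): δ = 1.94°  ✓
  (2,3): δ = 98.55°  ·
antipodal pairs: 2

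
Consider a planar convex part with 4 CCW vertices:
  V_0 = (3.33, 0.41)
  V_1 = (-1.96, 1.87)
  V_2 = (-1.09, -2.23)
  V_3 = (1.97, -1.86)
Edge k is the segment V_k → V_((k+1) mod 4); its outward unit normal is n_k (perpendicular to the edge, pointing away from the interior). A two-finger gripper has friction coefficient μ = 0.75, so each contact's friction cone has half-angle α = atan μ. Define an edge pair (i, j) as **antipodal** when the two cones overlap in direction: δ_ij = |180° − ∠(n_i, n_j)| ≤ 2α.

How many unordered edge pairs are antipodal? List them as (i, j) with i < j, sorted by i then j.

α = atan 0.75 = 36.87°;  2α = 73.74°
n_0 = (+0.2660, +0.9640)
n_1 = (-0.9782, -0.2076)
n_2 = (+0.1200, -0.9928)
n_3 = (+0.8578, -0.5139)
  (0,1): δ = 62.59°  ✓
  (0,2): δ = 22.32°  ✓
  (0,3): δ = 74.50°  ·
  (1,2): δ = 95.09°  ·
  (1,3): δ = 42.91°  ✓
  (2,3): δ = 127.82°  ·
antipodal pairs: 3

count = 3; pairs: (0,1), (0,2), (1,3)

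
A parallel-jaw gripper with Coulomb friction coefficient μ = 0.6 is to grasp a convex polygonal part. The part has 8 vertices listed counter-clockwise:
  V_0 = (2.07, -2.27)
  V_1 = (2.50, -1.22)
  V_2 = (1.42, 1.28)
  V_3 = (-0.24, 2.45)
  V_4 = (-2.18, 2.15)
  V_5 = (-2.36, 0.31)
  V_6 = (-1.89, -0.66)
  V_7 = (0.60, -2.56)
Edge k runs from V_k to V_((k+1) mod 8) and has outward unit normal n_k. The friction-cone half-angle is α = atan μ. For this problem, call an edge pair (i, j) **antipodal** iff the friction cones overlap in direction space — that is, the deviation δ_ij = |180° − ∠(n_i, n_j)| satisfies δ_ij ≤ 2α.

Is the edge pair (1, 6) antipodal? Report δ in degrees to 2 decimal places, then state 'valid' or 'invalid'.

δ = 29.29°, valid

α = atan 0.6 = 30.96°;  2α = 61.93°
edge 1: e_1 = (-1.08, +2.50);  n_1 = (+0.9180, +0.3966)
edge 6: e_6 = (+2.49, -1.90);  n_6 = (-0.6066, -0.7950)
∠(n_1, n_6) = 150.71°
δ = |180° − 150.71°| = 29.29°
29.29° ≤ 2α = 61.93°  →  valid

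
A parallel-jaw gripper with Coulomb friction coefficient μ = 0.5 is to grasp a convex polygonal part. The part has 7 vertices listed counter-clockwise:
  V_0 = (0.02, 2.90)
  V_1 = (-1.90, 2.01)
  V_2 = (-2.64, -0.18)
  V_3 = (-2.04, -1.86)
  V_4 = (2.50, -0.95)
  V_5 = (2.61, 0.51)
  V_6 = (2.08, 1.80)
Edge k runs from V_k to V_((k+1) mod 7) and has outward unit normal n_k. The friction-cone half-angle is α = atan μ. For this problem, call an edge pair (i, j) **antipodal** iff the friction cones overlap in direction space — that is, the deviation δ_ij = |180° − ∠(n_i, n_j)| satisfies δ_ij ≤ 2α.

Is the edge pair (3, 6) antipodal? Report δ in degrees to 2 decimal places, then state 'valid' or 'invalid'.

δ = 39.44°, valid

α = atan 0.5 = 26.57°;  2α = 53.13°
edge 3: e_3 = (+4.54, +0.91);  n_3 = (+0.1965, -0.9805)
edge 6: e_6 = (-2.06, +1.10);  n_6 = (+0.4710, +0.8821)
∠(n_3, n_6) = 140.56°
δ = |180° − 140.56°| = 39.44°
39.44° ≤ 2α = 53.13°  →  valid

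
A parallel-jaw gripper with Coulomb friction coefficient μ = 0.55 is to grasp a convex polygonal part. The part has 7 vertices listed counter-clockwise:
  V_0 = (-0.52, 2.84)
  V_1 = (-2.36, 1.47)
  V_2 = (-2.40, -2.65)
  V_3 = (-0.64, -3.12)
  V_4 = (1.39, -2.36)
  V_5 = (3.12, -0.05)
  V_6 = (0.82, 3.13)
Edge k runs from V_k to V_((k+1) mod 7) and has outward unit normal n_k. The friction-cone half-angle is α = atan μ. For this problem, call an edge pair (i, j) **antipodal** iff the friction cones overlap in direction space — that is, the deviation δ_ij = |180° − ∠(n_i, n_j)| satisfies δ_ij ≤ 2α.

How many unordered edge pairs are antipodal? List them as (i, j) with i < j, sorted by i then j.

α = atan 0.55 = 28.81°;  2α = 57.62°
n_0 = (-0.5972, +0.8021)
n_1 = (-1.0000, +0.0097)
n_2 = (-0.2580, -0.9661)
n_3 = (+0.3506, -0.9365)
n_4 = (+0.8004, -0.5994)
n_5 = (+0.8103, +0.5860)
n_6 = (-0.2115, +0.9774)
  (0,1): δ = 127.23°  ·
  (0,2): δ = 51.62°  ✓
  (0,3): δ = 16.14°  ✓
  (0,4): δ = 16.50°  ✓
  (0,5): δ = 89.21°  ·
  (0,6): δ = 155.54°  ·
  (1,2): δ = 104.40°  ·
  (1,3): δ = 68.92°  ·
  (1,4): δ = 36.27°  ✓
  (1,5): δ = 36.43°  ✓
  (1,6): δ = 102.77°  ·
  (2,3): δ = 144.52°  ·
  (2,4): δ = 111.88°  ·
  (2,5): δ = 39.17°  ✓
  (2,6): δ = 27.16°  ✓
  (3,4): δ = 147.36°  ·
  (3,5): δ = 74.65°  ·
  (3,6): δ = 8.31°  ✓
  (4,5): δ = 107.29°  ·
  (4,6): δ = 40.96°  ✓
  (5,6): δ = 113.67°  ·
antipodal pairs: 9

count = 9; pairs: (0,2), (0,3), (0,4), (1,4), (1,5), (2,5), (2,6), (3,6), (4,6)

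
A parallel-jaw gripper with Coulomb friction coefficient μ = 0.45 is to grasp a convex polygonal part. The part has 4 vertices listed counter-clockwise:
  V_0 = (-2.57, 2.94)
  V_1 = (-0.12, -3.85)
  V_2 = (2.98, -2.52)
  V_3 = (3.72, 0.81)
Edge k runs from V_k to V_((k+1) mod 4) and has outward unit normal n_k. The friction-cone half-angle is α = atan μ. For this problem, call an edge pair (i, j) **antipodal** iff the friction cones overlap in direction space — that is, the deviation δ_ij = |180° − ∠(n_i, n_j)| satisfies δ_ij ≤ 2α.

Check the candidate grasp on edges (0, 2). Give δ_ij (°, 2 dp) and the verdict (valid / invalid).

α = atan 0.45 = 24.23°;  2α = 48.46°
edge 0: e_0 = (+2.45, -6.79);  n_0 = (-0.9406, -0.3394)
edge 2: e_2 = (+0.74, +3.33);  n_2 = (+0.9762, -0.2169)
∠(n_0, n_2) = 147.63°
δ = |180° − 147.63°| = 32.37°
32.37° ≤ 2α = 48.46°  →  valid

δ = 32.37°, valid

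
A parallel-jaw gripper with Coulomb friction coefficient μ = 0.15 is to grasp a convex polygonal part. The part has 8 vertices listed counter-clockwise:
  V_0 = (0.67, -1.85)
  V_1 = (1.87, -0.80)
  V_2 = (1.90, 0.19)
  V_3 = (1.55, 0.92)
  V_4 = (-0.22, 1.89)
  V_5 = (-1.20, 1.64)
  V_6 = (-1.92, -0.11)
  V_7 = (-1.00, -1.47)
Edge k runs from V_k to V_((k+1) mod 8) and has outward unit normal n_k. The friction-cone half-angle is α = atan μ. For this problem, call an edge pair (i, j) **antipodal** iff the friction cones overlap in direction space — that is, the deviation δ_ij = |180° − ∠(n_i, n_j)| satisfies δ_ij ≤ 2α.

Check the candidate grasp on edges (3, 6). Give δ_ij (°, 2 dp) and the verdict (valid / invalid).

δ = 27.20°, invalid

α = atan 0.15 = 8.53°;  2α = 17.06°
edge 3: e_3 = (-1.77, +0.97);  n_3 = (+0.4806, +0.8769)
edge 6: e_6 = (+0.92, -1.36);  n_6 = (-0.8283, -0.5603)
∠(n_3, n_6) = 152.80°
δ = |180° − 152.80°| = 27.20°
27.20° > 2α = 17.06°  →  invalid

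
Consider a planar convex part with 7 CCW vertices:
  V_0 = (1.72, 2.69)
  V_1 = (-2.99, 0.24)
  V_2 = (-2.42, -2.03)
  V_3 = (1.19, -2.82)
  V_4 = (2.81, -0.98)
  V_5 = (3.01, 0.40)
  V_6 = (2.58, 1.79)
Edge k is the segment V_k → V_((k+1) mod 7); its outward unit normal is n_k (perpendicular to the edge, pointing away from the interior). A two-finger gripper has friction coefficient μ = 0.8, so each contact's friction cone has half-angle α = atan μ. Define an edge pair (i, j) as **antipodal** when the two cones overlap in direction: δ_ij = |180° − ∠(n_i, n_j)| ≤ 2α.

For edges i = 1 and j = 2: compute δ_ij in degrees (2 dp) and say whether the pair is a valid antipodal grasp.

δ = 116.44°, invalid

α = atan 0.8 = 38.66°;  2α = 77.32°
edge 1: e_1 = (+0.57, -2.27);  n_1 = (-0.9699, -0.2435)
edge 2: e_2 = (+3.61, -0.79);  n_2 = (-0.2138, -0.9769)
∠(n_1, n_2) = 63.56°
δ = |180° − 63.56°| = 116.44°
116.44° > 2α = 77.32°  →  invalid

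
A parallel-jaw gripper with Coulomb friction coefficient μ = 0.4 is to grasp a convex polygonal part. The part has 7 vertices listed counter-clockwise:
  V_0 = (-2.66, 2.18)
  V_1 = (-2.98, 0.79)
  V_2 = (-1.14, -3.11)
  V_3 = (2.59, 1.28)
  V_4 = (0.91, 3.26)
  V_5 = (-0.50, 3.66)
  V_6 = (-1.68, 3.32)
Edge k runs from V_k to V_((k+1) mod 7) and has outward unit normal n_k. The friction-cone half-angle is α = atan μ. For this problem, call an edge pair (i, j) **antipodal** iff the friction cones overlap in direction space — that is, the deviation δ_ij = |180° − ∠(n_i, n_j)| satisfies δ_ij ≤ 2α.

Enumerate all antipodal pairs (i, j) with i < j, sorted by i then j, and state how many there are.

α = atan 0.4 = 21.80°;  2α = 43.60°
n_0 = (-0.9745, +0.2243)
n_1 = (-0.9044, -0.4267)
n_2 = (+0.7621, -0.6475)
n_3 = (+0.7625, +0.6470)
n_4 = (+0.2729, +0.9620)
n_5 = (-0.2769, +0.9609)
n_6 = (-0.7583, +0.6519)
  (0,1): δ = 141.78°  ·
  (0,2): δ = 27.39°  ✓
  (0,3): δ = 53.28°  ·
  (0,4): δ = 87.13°  ·
  (0,5): δ = 119.04°  ·
  (0,6): δ = 152.28°  ·
  (1,2): δ = 65.61°  ·
  (1,3): δ = 15.06°  ✓
  (1,4): δ = 48.90°  ·
  (1,5): δ = 80.82°  ·
  (1,6): δ = 114.06°  ·
  (2,3): δ = 99.33°  ·
  (2,4): δ = 65.48°  ·
  (2,5): δ = 33.57°  ✓
  (2,6): δ = 0.33°  ✓
  (3,4): δ = 146.15°  ·
  (3,5): δ = 114.24°  ·
  (3,6): δ = 81.00°  ·
  (4,5): δ = 148.09°  ·
  (4,6): δ = 114.85°  ·
  (5,6): δ = 146.76°  ·
antipodal pairs: 4

count = 4; pairs: (0,2), (1,3), (2,5), (2,6)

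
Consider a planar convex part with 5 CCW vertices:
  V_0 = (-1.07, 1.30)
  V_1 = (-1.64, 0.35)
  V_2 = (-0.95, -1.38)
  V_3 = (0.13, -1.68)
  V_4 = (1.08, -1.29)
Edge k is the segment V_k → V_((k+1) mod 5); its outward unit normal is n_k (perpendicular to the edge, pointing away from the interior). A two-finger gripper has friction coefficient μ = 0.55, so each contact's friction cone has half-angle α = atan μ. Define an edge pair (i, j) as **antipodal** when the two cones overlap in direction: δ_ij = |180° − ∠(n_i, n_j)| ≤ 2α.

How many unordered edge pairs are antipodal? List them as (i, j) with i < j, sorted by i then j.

count = 3; pairs: (0,3), (1,4), (2,4)

α = atan 0.55 = 28.81°;  2α = 57.62°
n_0 = (-0.8575, +0.5145)
n_1 = (-0.9288, -0.3705)
n_2 = (-0.2676, -0.9635)
n_3 = (+0.3798, -0.9251)
n_4 = (+0.7694, +0.6387)
  (0,1): δ = 127.29°  ·
  (0,2): δ = 74.56°  ·
  (0,3): δ = 36.72°  ✓
  (0,4): δ = 70.66°  ·
  (1,2): δ = 127.27°  ·
  (1,3): δ = 89.42°  ·
  (1,4): δ = 17.95°  ✓
  (2,3): δ = 142.16°  ·
  (2,4): δ = 34.78°  ✓
  (3,4): δ = 72.62°  ·
antipodal pairs: 3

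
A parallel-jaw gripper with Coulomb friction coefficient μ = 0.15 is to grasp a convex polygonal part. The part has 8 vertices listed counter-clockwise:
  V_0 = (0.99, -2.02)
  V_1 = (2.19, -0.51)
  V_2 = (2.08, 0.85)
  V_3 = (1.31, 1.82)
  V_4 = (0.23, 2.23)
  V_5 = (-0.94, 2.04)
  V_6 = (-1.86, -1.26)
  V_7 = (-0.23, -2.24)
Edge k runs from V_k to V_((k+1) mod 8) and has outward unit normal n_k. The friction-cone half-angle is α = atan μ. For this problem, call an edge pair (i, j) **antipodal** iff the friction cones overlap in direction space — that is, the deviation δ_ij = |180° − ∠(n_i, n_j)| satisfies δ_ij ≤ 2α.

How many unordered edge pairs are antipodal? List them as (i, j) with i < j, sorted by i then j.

count = 2; pairs: (3,6), (4,7)

α = atan 0.15 = 8.53°;  2α = 17.06°
n_0 = (+0.7829, -0.6222)
n_1 = (+0.9967, +0.0806)
n_2 = (+0.7832, +0.6217)
n_3 = (+0.3549, +0.9349)
n_4 = (-0.1603, +0.9871)
n_5 = (-0.9633, +0.2685)
n_6 = (-0.5153, -0.8570)
n_7 = (+0.1775, -0.9841)
  (0,1): δ = 136.90°  ·
  (0,2): δ = 103.08°  ·
  (0,3): δ = 72.31°  ·
  (0,4): δ = 42.30°  ·
  (0,5): δ = 22.90°  ·
  (0,6): δ = 97.46°  ·
  (0,7): δ = 138.70°  ·
  (1,2): δ = 146.18°  ·
  (1,3): δ = 115.41°  ·
  (1,4): δ = 85.40°  ·
  (1,5): δ = 20.20°  ·
  (1,6): δ = 54.36°  ·
  (1,7): δ = 95.60°  ·
  (2,3): δ = 149.23°  ·
  (2,4): δ = 119.22°  ·
  (2,5): δ = 54.02°  ·
  (2,6): δ = 20.54°  ·
  (2,7): δ = 61.78°  ·
  (3,4): δ = 149.99°  ·
  (3,5): δ = 84.79°  ·
  (3,6): δ = 10.23°  ✓
  (3,7): δ = 31.01°  ·
  (4,5): δ = 114.80°  ·
  (4,6): δ = 40.24°  ·
  (4,7): δ = 1.00°  ✓
  (5,6): δ = 105.44°  ·
  (5,7): δ = 64.20°  ·
  (6,7): δ = 138.76°  ·
antipodal pairs: 2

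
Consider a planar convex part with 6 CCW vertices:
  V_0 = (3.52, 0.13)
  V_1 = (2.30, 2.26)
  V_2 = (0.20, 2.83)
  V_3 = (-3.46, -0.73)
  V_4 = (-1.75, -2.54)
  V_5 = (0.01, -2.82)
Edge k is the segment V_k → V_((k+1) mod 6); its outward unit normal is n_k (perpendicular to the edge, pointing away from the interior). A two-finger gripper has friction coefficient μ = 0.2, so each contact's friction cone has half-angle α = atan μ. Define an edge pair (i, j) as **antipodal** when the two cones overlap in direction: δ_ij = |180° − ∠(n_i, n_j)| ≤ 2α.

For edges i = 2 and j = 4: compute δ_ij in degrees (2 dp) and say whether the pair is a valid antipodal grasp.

α = atan 0.2 = 11.31°;  2α = 22.62°
edge 2: e_2 = (-3.66, -3.56);  n_2 = (-0.6972, +0.7168)
edge 4: e_4 = (+1.76, -0.28);  n_4 = (-0.1571, -0.9876)
∠(n_2, n_4) = 126.75°
δ = |180° − 126.75°| = 53.25°
53.25° > 2α = 22.62°  →  invalid

δ = 53.25°, invalid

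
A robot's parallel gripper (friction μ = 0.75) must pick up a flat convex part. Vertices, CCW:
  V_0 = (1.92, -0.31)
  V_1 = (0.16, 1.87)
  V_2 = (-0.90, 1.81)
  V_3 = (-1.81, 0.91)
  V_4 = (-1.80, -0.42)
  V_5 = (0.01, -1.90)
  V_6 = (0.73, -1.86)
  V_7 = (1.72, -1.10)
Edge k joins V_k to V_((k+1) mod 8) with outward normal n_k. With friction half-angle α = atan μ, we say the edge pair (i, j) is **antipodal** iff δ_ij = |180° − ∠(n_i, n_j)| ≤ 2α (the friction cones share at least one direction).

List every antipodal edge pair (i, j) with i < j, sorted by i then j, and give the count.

α = atan 0.75 = 36.87°;  2α = 73.74°
n_0 = (+0.7781, +0.6282)
n_1 = (-0.0565, +0.9984)
n_2 = (-0.7032, +0.7110)
n_3 = (-1.0000, -0.0075)
n_4 = (-0.6330, -0.7741)
n_5 = (+0.0555, -0.9985)
n_6 = (+0.6089, -0.7932)
n_7 = (+0.9694, -0.2454)
  (0,1): δ = 125.68°  ·
  (0,2): δ = 84.23°  ·
  (0,3): δ = 38.48°  ✓
  (0,4): δ = 11.81°  ✓
  (0,5): δ = 54.26°  ✓
  (0,6): δ = 88.60°  ·
  (0,7): δ = 126.88°  ·
  (1,2): δ = 138.56°  ·
  (1,3): δ = 92.81°  ·
  (1,4): δ = 42.51°  ✓
  (1,5): δ = 0.06°  ✓
  (1,6): δ = 34.27°  ✓
  (1,7): δ = 72.55°  ✓
  (2,3): δ = 134.25°  ·
  (2,4): δ = 83.96°  ·
  (2,5): δ = 41.50°  ✓
  (2,6): δ = 7.17°  ✓
  (2,7): δ = 31.11°  ✓
  (3,4): δ = 129.70°  ·
  (3,5): δ = 87.25°  ·
  (3,6): δ = 52.92°  ✓
  (3,7): δ = 14.64°  ✓
  (4,5): δ = 137.55°  ·
  (4,6): δ = 103.22°  ·
  (4,7): δ = 64.93°  ✓
  (5,6): δ = 145.67°  ·
  (5,7): δ = 107.39°  ·
  (6,7): δ = 141.72°  ·
antipodal pairs: 13

count = 13; pairs: (0,3), (0,4), (0,5), (1,4), (1,5), (1,6), (1,7), (2,5), (2,6), (2,7), (3,6), (3,7), (4,7)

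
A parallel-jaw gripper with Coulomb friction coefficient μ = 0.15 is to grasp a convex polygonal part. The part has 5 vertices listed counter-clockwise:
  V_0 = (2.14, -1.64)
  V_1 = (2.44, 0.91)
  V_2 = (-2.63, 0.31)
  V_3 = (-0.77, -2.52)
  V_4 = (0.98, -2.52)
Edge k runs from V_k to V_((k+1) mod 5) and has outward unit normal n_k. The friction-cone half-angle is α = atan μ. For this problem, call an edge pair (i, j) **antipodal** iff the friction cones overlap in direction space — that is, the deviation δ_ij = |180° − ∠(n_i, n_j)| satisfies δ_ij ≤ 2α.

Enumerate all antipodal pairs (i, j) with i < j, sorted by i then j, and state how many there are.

count = 1; pairs: (1,3)

α = atan 0.15 = 8.53°;  2α = 17.06°
n_0 = (+0.9932, -0.1168)
n_1 = (-0.1175, +0.9931)
n_2 = (-0.8357, -0.5492)
n_3 = (+0.0000, -1.0000)
n_4 = (+0.6044, -0.7967)
  (0,1): δ = 76.54°  ·
  (0,2): δ = 40.02°  ·
  (0,3): δ = 96.71°  ·
  (0,4): δ = 133.89°  ·
  (1,2): δ = 63.43°  ·
  (1,3): δ = 6.75°  ✓
  (1,4): δ = 30.44°  ·
  (2,3): δ = 123.31°  ·
  (2,4): δ = 86.13°  ·
  (3,4): δ = 142.82°  ·
antipodal pairs: 1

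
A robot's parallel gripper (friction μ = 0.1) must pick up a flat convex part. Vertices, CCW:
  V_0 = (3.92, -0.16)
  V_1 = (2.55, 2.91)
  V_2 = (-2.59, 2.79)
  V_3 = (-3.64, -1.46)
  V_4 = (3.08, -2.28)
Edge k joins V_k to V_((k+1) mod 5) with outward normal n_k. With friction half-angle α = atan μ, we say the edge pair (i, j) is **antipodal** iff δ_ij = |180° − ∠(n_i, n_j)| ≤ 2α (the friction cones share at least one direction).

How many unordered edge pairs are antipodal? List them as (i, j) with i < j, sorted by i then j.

count = 2; pairs: (1,3), (2,4)

α = atan 0.1 = 5.71°;  2α = 11.42°
n_0 = (+0.9132, +0.4075)
n_1 = (-0.0233, +0.9997)
n_2 = (-0.9708, +0.2398)
n_3 = (-0.1211, -0.9926)
n_4 = (+0.9297, -0.3684)
  (0,1): δ = 112.71°  ·
  (0,2): δ = 37.93°  ·
  (0,3): δ = 58.99°  ·
  (0,4): δ = 134.34°  ·
  (1,2): δ = 105.21°  ·
  (1,3): δ = 8.29°  ✓
  (1,4): δ = 67.05°  ·
  (2,3): δ = 83.08°  ·
  (2,4): δ = 7.74°  ✓
  (3,4): δ = 104.66°  ·
antipodal pairs: 2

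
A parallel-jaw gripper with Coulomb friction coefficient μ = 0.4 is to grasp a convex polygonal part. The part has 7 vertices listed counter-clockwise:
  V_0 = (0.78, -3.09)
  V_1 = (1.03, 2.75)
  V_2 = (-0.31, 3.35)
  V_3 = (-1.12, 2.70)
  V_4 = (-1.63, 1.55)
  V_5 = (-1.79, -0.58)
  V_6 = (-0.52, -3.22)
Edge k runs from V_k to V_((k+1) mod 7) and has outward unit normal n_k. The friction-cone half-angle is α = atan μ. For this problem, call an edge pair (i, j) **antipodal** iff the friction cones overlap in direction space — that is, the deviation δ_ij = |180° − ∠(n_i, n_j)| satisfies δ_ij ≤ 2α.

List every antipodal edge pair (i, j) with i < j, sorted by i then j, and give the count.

count = 6; pairs: (0,3), (0,4), (0,5), (1,5), (1,6), (2,6)

α = atan 0.4 = 21.80°;  2α = 43.60°
n_0 = (+0.9991, -0.0428)
n_1 = (+0.4087, +0.9127)
n_2 = (-0.6259, +0.7799)
n_3 = (-0.9141, +0.4054)
n_4 = (-0.9972, +0.0749)
n_5 = (-0.9011, -0.4335)
n_6 = (+0.0995, -0.9950)
  (0,1): δ = 111.67°  ·
  (0,2): δ = 48.80°  ·
  (0,3): δ = 21.47°  ✓
  (0,4): δ = 1.84°  ✓
  (0,5): δ = 28.14°  ✓
  (0,6): δ = 98.16°  ·
  (1,2): δ = 117.13°  ·
  (1,3): δ = 89.80°  ·
  (1,4): δ = 70.17°  ·
  (1,5): δ = 40.19°  ✓
  (1,6): δ = 29.83°  ✓
  (2,3): δ = 152.66°  ·
  (2,4): δ = 133.04°  ·
  (2,5): δ = 103.06°  ·
  (2,6): δ = 33.04°  ✓
  (3,4): δ = 160.38°  ·
  (3,5): δ = 130.39°  ·
  (3,6): δ = 60.37°  ·
  (4,5): δ = 150.01°  ·
  (4,6): δ = 79.99°  ·
  (5,6): δ = 109.98°  ·
antipodal pairs: 6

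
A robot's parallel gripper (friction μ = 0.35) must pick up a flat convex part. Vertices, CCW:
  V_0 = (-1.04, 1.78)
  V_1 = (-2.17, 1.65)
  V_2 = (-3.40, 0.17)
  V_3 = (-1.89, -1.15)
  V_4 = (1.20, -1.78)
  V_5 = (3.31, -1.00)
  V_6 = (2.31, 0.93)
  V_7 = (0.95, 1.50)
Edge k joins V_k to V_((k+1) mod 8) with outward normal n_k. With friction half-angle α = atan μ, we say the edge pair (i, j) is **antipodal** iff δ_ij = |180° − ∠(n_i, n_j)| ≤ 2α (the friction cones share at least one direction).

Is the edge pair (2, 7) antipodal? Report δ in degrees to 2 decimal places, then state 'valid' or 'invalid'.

δ = 33.15°, valid

α = atan 0.35 = 19.29°;  2α = 38.58°
edge 2: e_2 = (+1.51, -1.32);  n_2 = (-0.6582, -0.7529)
edge 7: e_7 = (-1.99, +0.28);  n_7 = (+0.1393, +0.9902)
∠(n_2, n_7) = 146.85°
δ = |180° − 146.85°| = 33.15°
33.15° ≤ 2α = 38.58°  →  valid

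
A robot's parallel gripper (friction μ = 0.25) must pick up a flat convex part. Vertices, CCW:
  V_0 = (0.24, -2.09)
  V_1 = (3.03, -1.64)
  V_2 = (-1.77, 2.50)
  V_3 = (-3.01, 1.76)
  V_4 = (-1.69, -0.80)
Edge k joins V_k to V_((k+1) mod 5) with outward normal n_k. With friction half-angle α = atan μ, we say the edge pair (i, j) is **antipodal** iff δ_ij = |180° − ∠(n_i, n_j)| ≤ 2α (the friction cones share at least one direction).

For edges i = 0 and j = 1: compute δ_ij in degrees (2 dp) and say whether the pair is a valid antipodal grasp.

α = atan 0.25 = 14.04°;  2α = 28.07°
edge 0: e_0 = (+2.79, +0.45);  n_0 = (+0.1592, -0.9872)
edge 1: e_1 = (-4.80, +4.14);  n_1 = (+0.6531, +0.7572)
∠(n_0, n_1) = 130.06°
δ = |180° − 130.06°| = 49.94°
49.94° > 2α = 28.07°  →  invalid

δ = 49.94°, invalid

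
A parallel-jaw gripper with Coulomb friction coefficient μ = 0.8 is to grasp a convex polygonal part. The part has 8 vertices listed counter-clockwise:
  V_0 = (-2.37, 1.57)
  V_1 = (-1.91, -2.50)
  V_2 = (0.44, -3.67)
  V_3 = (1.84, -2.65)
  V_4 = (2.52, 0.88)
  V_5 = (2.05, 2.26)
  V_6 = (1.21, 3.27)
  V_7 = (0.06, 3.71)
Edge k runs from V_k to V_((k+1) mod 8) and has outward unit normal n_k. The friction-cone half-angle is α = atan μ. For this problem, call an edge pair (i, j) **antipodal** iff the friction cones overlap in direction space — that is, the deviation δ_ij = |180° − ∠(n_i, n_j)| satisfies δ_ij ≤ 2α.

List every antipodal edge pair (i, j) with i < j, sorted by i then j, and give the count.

α = atan 0.8 = 38.66°;  2α = 77.32°
n_0 = (-0.9937, -0.1123)
n_1 = (-0.4457, -0.8952)
n_2 = (+0.5889, -0.8082)
n_3 = (+0.9819, -0.1892)
n_4 = (+0.9466, +0.3224)
n_5 = (+0.7688, +0.6394)
n_6 = (+0.3573, +0.9340)
n_7 = (-0.6609, +0.7505)
  (0,1): δ = 122.92°  ·
  (0,2): δ = 60.37°  ✓
  (0,3): δ = 17.35°  ✓
  (0,4): δ = 12.36°  ✓
  (0,5): δ = 33.30°  ✓
  (0,6): δ = 62.61°  ✓
  (0,7): δ = 124.92°  ·
  (1,2): δ = 117.46°  ·
  (1,3): δ = 74.44°  ✓
  (1,4): δ = 44.72°  ✓
  (1,5): δ = 23.78°  ✓
  (1,6): δ = 5.53°  ✓
  (1,7): δ = 67.84°  ✓
  (2,3): δ = 136.98°  ·
  (2,4): δ = 107.27°  ·
  (2,5): δ = 86.33°  ·
  (2,6): δ = 57.01°  ✓
  (2,7): δ = 5.29°  ✓
  (3,4): δ = 150.29°  ·
  (3,5): δ = 129.35°  ·
  (3,6): δ = 100.03°  ·
  (3,7): δ = 37.73°  ✓
  (4,5): δ = 159.06°  ·
  (4,6): δ = 129.75°  ·
  (4,7): δ = 67.44°  ✓
  (5,6): δ = 150.69°  ·
  (5,7): δ = 88.38°  ·
  (6,7): δ = 117.69°  ·
antipodal pairs: 14

count = 14; pairs: (0,2), (0,3), (0,4), (0,5), (0,6), (1,3), (1,4), (1,5), (1,6), (1,7), (2,6), (2,7), (3,7), (4,7)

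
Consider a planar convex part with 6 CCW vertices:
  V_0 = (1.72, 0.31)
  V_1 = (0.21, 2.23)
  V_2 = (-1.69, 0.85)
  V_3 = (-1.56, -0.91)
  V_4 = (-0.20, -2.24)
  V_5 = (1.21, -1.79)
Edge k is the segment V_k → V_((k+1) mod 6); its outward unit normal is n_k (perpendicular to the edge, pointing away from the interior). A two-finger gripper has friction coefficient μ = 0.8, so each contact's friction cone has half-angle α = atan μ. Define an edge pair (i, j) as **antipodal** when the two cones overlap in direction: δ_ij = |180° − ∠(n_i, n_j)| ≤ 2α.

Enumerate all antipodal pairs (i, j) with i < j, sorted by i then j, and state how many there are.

count = 8; pairs: (0,2), (0,3), (0,4), (1,4), (1,5), (2,4), (2,5), (3,5)

α = atan 0.8 = 38.66°;  2α = 77.32°
n_0 = (+0.7860, +0.6182)
n_1 = (-0.5877, +0.8091)
n_2 = (-0.9973, -0.0737)
n_3 = (-0.6992, -0.7149)
n_4 = (+0.3040, -0.9527)
n_5 = (+0.9718, -0.2360)
  (0,1): δ = 92.19°  ·
  (0,2): δ = 33.96°  ✓
  (0,3): δ = 7.46°  ✓
  (0,4): δ = 69.52°  ✓
  (0,5): δ = 128.17°  ·
  (1,2): δ = 121.77°  ·
  (1,3): δ = 80.35°  ·
  (1,4): δ = 18.29°  ✓
  (1,5): δ = 40.36°  ✓
  (2,3): δ = 138.59°  ·
  (2,4): δ = 76.52°  ✓
  (2,5): δ = 17.87°  ✓
  (3,4): δ = 117.94°  ·
  (3,5): δ = 59.29°  ✓
  (4,5): δ = 121.35°  ·
antipodal pairs: 8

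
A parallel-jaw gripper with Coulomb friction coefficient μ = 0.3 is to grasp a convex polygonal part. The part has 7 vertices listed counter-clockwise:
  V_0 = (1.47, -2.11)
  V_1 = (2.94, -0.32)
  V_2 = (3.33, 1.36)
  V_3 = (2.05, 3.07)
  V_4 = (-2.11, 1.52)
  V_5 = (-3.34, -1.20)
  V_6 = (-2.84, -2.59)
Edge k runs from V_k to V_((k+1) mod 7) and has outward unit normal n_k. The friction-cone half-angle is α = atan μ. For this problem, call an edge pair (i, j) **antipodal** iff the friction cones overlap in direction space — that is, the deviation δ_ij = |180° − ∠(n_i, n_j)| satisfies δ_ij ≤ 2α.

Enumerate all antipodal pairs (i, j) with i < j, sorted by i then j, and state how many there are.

count = 6; pairs: (0,3), (0,4), (1,4), (1,5), (2,5), (3,6)

α = atan 0.3 = 16.70°;  2α = 33.40°
n_0 = (+0.7728, -0.6346)
n_1 = (+0.9741, -0.2261)
n_2 = (+0.8006, +0.5993)
n_3 = (-0.3491, +0.9371)
n_4 = (-0.9112, +0.4120)
n_5 = (-0.9410, -0.3385)
n_6 = (+0.1107, -0.9939)
  (0,1): δ = 153.68°  ·
  (0,2): δ = 103.79°  ·
  (0,3): δ = 30.17°  ✓
  (0,4): δ = 15.06°  ✓
  (0,5): δ = 59.18°  ·
  (0,6): δ = 135.75°  ·
  (1,2): δ = 130.11°  ·
  (1,3): δ = 56.50°  ·
  (1,4): δ = 11.26°  ✓
  (1,5): δ = 32.85°  ✓
  (1,6): δ = 109.42°  ·
  (2,3): δ = 106.38°  ·
  (2,4): δ = 61.15°  ·
  (2,5): δ = 17.03°  ✓
  (2,6): δ = 59.54°  ·
  (3,4): δ = 134.77°  ·
  (3,5): δ = 90.65°  ·
  (3,6): δ = 14.08°  ✓
  (4,5): δ = 135.88°  ·
  (4,6): δ = 59.31°  ·
  (5,6): δ = 103.43°  ·
antipodal pairs: 6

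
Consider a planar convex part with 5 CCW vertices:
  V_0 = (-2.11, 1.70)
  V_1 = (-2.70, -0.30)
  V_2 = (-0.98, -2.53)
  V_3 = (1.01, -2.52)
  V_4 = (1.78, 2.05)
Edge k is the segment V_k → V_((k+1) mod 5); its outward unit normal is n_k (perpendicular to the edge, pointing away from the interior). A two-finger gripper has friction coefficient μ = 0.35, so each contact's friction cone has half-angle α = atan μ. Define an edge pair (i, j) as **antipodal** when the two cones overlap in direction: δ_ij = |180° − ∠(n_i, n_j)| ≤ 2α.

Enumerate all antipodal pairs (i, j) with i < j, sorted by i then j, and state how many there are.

α = atan 0.35 = 19.29°;  2α = 38.58°
n_0 = (-0.9591, +0.2829)
n_1 = (-0.7918, -0.6107)
n_2 = (+0.0050, -1.0000)
n_3 = (+0.9861, -0.1661)
n_4 = (-0.0896, +0.9960)
  (0,1): δ = 125.92°  ·
  (0,2): δ = 73.28°  ·
  (0,3): δ = 6.87°  ✓
  (0,4): δ = 111.58°  ·
  (1,2): δ = 127.36°  ·
  (1,3): δ = 47.21°  ·
  (1,4): δ = 57.50°  ·
  (2,3): δ = 99.85°  ·
  (2,4): δ = 4.85°  ✓
  (3,4): δ = 75.29°  ·
antipodal pairs: 2

count = 2; pairs: (0,3), (2,4)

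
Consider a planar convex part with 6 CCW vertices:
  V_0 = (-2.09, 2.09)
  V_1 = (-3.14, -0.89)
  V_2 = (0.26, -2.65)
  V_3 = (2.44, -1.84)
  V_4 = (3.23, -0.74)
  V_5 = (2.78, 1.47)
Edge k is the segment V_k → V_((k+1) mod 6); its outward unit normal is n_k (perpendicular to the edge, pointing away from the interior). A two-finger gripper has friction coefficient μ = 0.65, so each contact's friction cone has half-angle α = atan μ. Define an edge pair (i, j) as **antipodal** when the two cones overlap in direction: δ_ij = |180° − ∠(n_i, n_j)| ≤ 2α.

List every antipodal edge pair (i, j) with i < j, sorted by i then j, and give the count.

α = atan 0.65 = 33.02°;  2α = 66.05°
n_0 = (-0.9432, +0.3323)
n_1 = (-0.4597, -0.8881)
n_2 = (+0.3483, -0.9374)
n_3 = (+0.8122, -0.5833)
n_4 = (+0.9799, +0.1995)
n_5 = (+0.1263, +0.9920)
  (0,1): δ = 97.96°  ·
  (0,2): δ = 50.21°  ✓
  (0,3): δ = 16.28°  ✓
  (0,4): δ = 30.92°  ✓
  (0,5): δ = 102.15°  ·
  (1,2): δ = 132.25°  ·
  (1,3): δ = 98.32°  ·
  (1,4): δ = 51.12°  ✓
  (1,5): δ = 20.11°  ✓
  (2,3): δ = 146.07°  ·
  (2,4): δ = 98.87°  ·
  (2,5): δ = 27.64°  ✓
  (3,4): δ = 132.81°  ·
  (3,5): δ = 61.57°  ✓
  (4,5): δ = 108.76°  ·
antipodal pairs: 7

count = 7; pairs: (0,2), (0,3), (0,4), (1,4), (1,5), (2,5), (3,5)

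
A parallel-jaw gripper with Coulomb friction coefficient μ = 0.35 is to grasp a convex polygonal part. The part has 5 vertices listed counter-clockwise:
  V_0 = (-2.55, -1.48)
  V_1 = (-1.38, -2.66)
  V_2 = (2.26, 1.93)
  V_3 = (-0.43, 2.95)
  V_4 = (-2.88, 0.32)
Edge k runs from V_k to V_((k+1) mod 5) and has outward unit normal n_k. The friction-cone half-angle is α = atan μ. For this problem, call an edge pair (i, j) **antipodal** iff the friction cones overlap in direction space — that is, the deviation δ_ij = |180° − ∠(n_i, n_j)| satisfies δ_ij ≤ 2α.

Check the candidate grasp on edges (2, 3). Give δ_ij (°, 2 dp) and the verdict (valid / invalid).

δ = 112.20°, invalid

α = atan 0.35 = 19.29°;  2α = 38.58°
edge 2: e_2 = (-2.69, +1.02);  n_2 = (+0.3545, +0.9350)
edge 3: e_3 = (-2.45, -2.63);  n_3 = (-0.7317, +0.6816)
∠(n_2, n_3) = 67.80°
δ = |180° − 67.80°| = 112.20°
112.20° > 2α = 38.58°  →  invalid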